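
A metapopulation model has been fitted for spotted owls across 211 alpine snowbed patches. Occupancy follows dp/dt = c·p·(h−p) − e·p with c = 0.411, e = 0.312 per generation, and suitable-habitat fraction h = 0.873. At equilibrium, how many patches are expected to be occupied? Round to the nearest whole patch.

p* = h − e/c = 0.873 − 0.7591 = 0.1139.
Expected occupied patches = N × p* = 211 × 0.1139 = 24.03 ≈ 24.

24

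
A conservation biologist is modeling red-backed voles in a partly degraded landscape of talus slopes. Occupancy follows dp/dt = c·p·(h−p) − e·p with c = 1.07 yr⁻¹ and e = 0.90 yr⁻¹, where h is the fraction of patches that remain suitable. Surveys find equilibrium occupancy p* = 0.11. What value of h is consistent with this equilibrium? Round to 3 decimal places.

0.951

At equilibrium c(h−p*) = e, so h = p* + e/c.
h = 0.11 + 0.90/1.07 = 0.11 + 0.8411 = 0.9511.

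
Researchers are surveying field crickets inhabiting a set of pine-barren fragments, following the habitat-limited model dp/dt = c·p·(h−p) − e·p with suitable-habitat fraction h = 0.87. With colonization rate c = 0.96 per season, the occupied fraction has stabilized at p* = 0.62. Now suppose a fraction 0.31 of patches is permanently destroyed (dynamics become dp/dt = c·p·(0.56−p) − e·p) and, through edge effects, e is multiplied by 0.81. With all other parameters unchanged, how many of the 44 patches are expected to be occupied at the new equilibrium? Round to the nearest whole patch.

Balance c(h−p*) = e gives e = 0.96×(0.87 − 0.62000) = 0.24000.
New p* = 0.56 − e/c = 0.56 − 0.19440/0.96000 = 0.35750.
Expected occupied = 44 × 0.35750 = 15.73 ≈ 16.

16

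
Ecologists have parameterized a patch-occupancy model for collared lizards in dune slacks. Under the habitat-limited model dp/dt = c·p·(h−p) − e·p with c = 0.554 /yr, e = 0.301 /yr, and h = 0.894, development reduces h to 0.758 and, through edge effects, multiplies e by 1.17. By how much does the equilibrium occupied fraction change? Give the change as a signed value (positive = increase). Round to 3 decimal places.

Before: p* = h − e/c = 0.894 − 0.301/0.554 = 0.894 − 0.5433 = 0.3507.
After: c = 0.554, e = 0.35217, h = 0.758; p* = 0.758 − 0.35217/0.554 = 0.1223.
Δp* = 0.1223 − 0.3507 = -0.2284.

-0.228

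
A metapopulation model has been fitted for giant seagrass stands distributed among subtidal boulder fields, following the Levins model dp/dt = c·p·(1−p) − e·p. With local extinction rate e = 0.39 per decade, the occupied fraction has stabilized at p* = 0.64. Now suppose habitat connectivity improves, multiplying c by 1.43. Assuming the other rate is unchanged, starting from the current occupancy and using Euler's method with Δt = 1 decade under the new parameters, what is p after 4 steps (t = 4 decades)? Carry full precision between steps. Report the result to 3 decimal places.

0.748

Balance c(1−p*) = e gives c = e/(1 − 0.64000) = 0.39/0.36000 = 1.08333.
Starting from p₀ = 0.64000; update p ← p + (dp/dt)·Δt with the new parameters.
step 1: Δp = +0.10733, p = 0.74733
step 2: Δp = +0.00107, p = 0.74840
step 3: Δp = -0.00017, p = 0.74823
step 4: Δp = +0.00003, p = 0.74826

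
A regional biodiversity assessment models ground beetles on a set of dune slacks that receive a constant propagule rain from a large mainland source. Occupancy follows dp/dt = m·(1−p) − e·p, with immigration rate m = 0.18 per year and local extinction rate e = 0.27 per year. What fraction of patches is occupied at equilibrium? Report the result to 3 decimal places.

0.400

Setting dp/dt = 0: m − m·p* = e·p*, so m = (m+e)·p*.
p* = m/(m+e) = 0.18/(0.18+0.27) = 0.18/0.4500 = 0.4000.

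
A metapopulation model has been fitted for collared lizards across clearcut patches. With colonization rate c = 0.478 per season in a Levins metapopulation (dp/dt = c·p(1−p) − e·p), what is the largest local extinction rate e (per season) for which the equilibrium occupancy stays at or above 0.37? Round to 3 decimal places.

1 − e/c ≥ 0.37 ⇒ e ≤ c(1 − 0.37) = 0.478 × 0.6300.
e_max = 0.3011.

0.301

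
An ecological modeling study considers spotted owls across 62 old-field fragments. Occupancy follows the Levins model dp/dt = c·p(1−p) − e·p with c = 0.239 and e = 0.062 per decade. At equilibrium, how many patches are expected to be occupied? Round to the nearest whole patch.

p* = 1 − e/c = 1 − 0.062/0.239 = 0.7406.
Expected occupied patches = N × p* = 62 × 0.7406 = 45.92 ≈ 46.

46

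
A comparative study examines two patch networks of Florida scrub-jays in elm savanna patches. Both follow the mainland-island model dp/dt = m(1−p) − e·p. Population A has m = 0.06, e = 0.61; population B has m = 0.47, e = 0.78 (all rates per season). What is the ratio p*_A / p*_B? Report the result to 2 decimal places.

0.24

A: p*_A = m/(m+e) = 0.06/0.6700 = 0.0896.
B: p*_B = 0.47/1.2500 = 0.3760.
p*_A / p*_B = 0.0896/0.3760 = 0.2382.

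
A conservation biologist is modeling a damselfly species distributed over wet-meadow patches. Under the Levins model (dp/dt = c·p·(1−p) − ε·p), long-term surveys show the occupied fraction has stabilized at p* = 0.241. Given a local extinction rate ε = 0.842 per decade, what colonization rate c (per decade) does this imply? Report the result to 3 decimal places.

1.109

At equilibrium c(1−p*) = ε, so c = ε/(1−p*).
c = 0.842/(1 − 0.241) = 0.842/0.7590 = 1.1094.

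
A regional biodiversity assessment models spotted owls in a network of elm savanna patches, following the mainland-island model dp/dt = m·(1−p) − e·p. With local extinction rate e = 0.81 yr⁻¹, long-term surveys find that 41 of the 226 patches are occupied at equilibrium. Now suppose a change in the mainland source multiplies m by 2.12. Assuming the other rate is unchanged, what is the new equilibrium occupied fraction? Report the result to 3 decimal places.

0.320

Observed p* = 41/226 = 0.18142.
Balance m(1−p*) = e·p* gives m = e·p*/(1−p*) = 0.81×0.18142/0.81858 = 0.17952.
New p* = m/(m+e) = 0.38058/(0.38058+0.81000) = 0.31966.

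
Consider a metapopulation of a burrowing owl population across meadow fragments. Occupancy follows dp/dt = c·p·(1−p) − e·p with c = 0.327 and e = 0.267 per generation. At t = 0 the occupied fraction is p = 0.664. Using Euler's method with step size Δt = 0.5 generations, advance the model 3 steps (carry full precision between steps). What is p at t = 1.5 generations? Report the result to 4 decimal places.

0.5331

Update rule: p ← p + [c·p·(1−p) − e·p]·Δt with Δt = 0.5.
step 1: Δp = -0.05217, p = 0.61183
step 2: Δp = -0.04285, p = 0.56898
step 3: Δp = -0.03586, p = 0.53312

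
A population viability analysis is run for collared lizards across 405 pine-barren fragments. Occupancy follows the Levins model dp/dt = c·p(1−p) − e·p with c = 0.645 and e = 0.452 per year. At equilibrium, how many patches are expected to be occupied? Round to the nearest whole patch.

121

p* = 1 − e/c = 1 − 0.452/0.645 = 0.2992.
Expected occupied patches = N × p* = 405 × 0.2992 = 121.19 ≈ 121.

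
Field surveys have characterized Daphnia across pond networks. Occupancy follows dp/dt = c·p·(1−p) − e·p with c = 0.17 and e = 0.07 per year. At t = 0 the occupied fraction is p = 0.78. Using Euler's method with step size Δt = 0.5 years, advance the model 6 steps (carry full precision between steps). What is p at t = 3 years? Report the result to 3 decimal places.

0.717

Update rule: p ← p + [c·p·(1−p) − e·p]·Δt with Δt = 0.5.
step 1: Δp = -0.01271, p = 0.76729
step 2: Δp = -0.01168, p = 0.75561
step 3: Δp = -0.01075, p = 0.74486
step 4: Δp = -0.00992, p = 0.73494
step 5: Δp = -0.00916, p = 0.72578
step 6: Δp = -0.00849, p = 0.71729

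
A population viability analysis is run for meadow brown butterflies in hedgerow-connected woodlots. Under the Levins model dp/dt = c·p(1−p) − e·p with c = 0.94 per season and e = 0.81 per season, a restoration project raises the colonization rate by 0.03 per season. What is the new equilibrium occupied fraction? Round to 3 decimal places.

Before: p* = 1 − 0.81/0.94 = 0.1383.
After the change, c = 0.97, e = 0.81, so p* = 1 − 0.81/0.97 = 0.1649.

0.165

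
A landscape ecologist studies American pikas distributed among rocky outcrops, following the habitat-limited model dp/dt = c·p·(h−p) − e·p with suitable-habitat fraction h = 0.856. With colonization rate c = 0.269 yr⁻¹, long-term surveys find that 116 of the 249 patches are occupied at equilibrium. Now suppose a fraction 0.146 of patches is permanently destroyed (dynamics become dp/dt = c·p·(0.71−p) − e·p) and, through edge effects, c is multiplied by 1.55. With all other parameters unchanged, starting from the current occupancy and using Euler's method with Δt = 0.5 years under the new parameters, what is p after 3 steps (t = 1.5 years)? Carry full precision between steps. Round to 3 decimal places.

Observed p* = 116/249 = 0.46586.
Balance c(h−p*) = e gives e = 0.269×(0.856 − 0.46586) = 0.10495.
Starting from p₀ = 0.46586; update p ← p + (dp/dt)·Δt with the new parameters.
p: 0.46586 → 0.46513  (Δp = -0.00073)
p: 0.46513 → 0.46447  (Δp = -0.00066)
p: 0.46447 → 0.46387  (Δp = -0.00060)

0.464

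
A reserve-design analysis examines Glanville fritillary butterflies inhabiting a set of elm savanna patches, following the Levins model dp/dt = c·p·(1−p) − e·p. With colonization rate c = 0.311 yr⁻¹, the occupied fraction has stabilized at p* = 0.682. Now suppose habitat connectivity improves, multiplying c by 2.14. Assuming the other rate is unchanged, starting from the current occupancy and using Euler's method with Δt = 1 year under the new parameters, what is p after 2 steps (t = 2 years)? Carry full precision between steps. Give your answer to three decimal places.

0.806

Balance c(1−p*) = e gives e = 0.311×(1 − 0.68200) = 0.09890.
Starting from p₀ = 0.68200; update p ← p + (dp/dt)·Δt with the new parameters.
  1  |  dp/dt·Δt = +0.076891  |  p_1 = 0.758891
  2  |  dp/dt·Δt = +0.046725  |  p_2 = 0.805616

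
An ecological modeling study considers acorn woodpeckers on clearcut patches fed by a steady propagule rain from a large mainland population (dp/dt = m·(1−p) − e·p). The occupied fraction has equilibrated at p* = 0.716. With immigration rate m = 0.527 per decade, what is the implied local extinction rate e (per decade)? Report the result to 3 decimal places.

At equilibrium m(1−p*) = e·p*, so e = m(1−p*)/p*.
e = 0.527 × 0.2840 / 0.716 = 0.2090.

0.209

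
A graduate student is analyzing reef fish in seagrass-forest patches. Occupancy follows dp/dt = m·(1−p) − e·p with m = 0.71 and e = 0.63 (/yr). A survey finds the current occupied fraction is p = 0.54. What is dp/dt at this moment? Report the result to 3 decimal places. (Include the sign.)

Colonization term: m·(1−p) = 0.71×0.4600 = 0.32660.
Extinction term: e·p = 0.34020.
dp/dt = 0.32660 − 0.34020 = -0.01360.

-0.014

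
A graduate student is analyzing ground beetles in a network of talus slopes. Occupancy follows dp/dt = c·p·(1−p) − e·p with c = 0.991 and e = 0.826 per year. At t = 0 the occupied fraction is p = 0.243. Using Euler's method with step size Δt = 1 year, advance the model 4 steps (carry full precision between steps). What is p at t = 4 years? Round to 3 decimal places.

0.195

Update rule: p ← p + [c·p·(1−p) − e·p]·Δt with Δt = 1.
t = 1: p = 0.24300 + (-0.01842) = 0.22458
t = 2: p = 0.22458 + (-0.01293) = 0.21165
t = 3: p = 0.21165 + (-0.00947) = 0.20218
t = 4: p = 0.20218 + (-0.00715) = 0.19503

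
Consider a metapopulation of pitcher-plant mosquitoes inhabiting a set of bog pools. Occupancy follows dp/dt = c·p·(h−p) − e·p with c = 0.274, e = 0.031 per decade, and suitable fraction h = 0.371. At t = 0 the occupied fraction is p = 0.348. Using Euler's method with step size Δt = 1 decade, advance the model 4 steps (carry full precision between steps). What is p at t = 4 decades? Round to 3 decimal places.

Update rule: p ← p + [c·p·(h−p) − e·p]·Δt with Δt = 1.
t = 1: p = 0.34800 + (-0.00859) = 0.33941
t = 2: p = 0.33941 + (-0.00758) = 0.33182
t = 3: p = 0.33182 + (-0.00672) = 0.32510
t = 4: p = 0.32510 + (-0.00599) = 0.31911

0.319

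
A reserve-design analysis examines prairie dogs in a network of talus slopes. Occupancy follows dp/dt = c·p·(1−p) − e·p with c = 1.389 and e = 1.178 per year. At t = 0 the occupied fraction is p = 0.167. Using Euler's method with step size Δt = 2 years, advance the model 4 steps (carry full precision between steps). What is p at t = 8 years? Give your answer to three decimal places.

Update rule: p ← p + [c·p·(1−p) − e·p]·Δt with Δt = 2.
p: 0.16700 → 0.16000  (Δp = -0.00700)
p: 0.16000 → 0.15640  (Δp = -0.00360)
p: 0.15640 → 0.15445  (Δp = -0.00195)
p: 0.15445 → 0.15336  (Δp = -0.00109)

0.153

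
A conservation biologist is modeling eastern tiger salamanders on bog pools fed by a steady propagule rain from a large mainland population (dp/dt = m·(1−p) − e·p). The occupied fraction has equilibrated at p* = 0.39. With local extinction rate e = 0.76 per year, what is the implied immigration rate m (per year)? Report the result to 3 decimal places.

At equilibrium m(1−p*) = e·p*, so m = e·p*/(1−p*).
m = 0.76 × 0.39 / 0.6100 = 0.2964/0.6100 = 0.4859.

0.486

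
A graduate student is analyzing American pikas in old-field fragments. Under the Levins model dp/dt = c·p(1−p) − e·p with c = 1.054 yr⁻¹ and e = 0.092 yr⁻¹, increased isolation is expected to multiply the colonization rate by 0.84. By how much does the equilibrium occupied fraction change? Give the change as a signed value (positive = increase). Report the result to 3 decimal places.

Before: p* = 1 − 0.092/1.054 = 0.9127.
After the change, c = 0.88536, e = 0.092, so p* = 1 − 0.092/0.88536 = 0.8961.
Δp* = 0.8961 − 0.9127 = -0.0166.

-0.017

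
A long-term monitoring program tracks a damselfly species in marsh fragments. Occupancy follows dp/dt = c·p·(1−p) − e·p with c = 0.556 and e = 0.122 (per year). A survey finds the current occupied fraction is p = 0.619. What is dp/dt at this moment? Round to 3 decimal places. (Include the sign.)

0.056

Colonization term: c·p·(1−p) = 0.556×0.619×0.3810 = 0.13113.
Extinction term: e·p = 0.07552.
dp/dt = 0.13113 − 0.07552 = 0.05561.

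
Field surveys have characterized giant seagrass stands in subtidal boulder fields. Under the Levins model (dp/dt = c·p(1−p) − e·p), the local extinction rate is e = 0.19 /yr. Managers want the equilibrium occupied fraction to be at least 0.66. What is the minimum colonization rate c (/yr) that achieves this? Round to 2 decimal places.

0.56

p* = 1 − e/c ≥ 0.66 requires e/c ≤ 0.3400, i.e. c ≥ e/0.3400.
c_min = 0.19/0.3400 = 0.5588.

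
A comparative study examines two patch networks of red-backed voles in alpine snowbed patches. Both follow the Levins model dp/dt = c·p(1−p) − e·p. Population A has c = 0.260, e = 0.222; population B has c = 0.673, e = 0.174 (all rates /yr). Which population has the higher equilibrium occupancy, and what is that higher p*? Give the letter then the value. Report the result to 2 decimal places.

A: p*_A = 1 − 0.222/0.260 = 0.1462.
B: p*_B = 1 − 0.174/0.673 = 0.7415.
B is higher at 0.7415.

B, 0.74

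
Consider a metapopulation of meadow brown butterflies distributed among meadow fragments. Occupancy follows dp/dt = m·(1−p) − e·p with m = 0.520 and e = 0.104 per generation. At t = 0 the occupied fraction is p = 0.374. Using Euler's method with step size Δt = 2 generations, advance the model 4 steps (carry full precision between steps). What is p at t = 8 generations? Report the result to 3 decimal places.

Update rule: p ← p + [m·(1−p) − e·p]·Δt with Δt = 2.
step 1: Δp = +0.57325, p = 0.94725
step 2: Δp = -0.14217, p = 0.80508
step 3: Δp = +0.03526, p = 0.84034
step 4: Δp = -0.00874, p = 0.83160

0.832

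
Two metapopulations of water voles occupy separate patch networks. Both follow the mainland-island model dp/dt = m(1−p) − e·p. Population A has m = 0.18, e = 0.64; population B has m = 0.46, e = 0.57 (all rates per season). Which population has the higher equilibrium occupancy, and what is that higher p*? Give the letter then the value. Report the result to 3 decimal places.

A: p*_A = m/(m+e) = 0.18/0.8200 = 0.2195.
B: p*_B = 0.46/1.0300 = 0.4466.
B is higher at 0.4466.

B, 0.447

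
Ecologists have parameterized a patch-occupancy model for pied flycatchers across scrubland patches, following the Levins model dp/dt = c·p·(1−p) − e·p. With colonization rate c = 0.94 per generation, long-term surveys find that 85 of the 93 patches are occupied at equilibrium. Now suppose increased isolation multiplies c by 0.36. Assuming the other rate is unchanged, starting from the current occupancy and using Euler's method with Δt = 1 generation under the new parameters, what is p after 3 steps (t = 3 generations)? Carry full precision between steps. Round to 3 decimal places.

Observed p* = 85/93 = 0.91398.
Balance c(1−p*) = e gives e = 0.94×(1 − 0.91398) = 0.08086.
Starting from p₀ = 0.91398; update p ← p + (dp/dt)·Δt with the new parameters.
p: 0.91398 → 0.86668  (Δp = -0.04730)
p: 0.86668 → 0.83570  (Δp = -0.03098)
p: 0.83570 → 0.81459  (Δp = -0.02111)

0.815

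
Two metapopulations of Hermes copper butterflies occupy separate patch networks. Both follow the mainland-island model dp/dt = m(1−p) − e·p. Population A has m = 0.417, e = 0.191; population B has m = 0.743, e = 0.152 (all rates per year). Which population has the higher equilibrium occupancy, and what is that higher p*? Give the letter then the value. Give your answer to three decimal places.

A: p*_A = m/(m+e) = 0.417/0.6080 = 0.6859.
B: p*_B = 0.743/0.8950 = 0.8302.
B is higher at 0.8302.

B, 0.830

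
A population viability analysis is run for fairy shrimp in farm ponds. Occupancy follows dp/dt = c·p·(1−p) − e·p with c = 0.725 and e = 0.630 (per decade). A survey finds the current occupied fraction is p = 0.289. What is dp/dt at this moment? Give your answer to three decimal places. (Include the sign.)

Colonization term: c·p·(1−p) = 0.725×0.289×0.7110 = 0.14897.
Extinction term: e·p = 0.18207.
dp/dt = 0.14897 − 0.18207 = -0.03310.

-0.033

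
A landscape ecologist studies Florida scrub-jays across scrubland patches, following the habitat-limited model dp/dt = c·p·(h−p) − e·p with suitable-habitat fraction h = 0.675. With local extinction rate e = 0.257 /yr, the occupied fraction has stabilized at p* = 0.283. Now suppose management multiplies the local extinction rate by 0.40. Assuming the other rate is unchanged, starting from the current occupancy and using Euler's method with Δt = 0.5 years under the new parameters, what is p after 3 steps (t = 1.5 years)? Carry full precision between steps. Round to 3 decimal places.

Balance c(h−p*) = e gives c = e/(0.675 − 0.28300) = 0.257/0.39200 = 0.65561.
Starting from p₀ = 0.28300; update p ← p + (dp/dt)·Δt with the new parameters.
p: 0.28300 → 0.30482  (Δp = +0.02182)
p: 0.30482 → 0.32614  (Δp = +0.02132)
p: 0.32614 → 0.34667  (Δp = +0.02053)

0.347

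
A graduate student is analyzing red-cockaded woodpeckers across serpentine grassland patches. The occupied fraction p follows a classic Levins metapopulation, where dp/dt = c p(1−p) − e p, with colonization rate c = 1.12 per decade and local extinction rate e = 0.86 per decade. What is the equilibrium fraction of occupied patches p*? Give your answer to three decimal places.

At equilibrium, colonization balances extinction: c·p*·(1−p*) = e·p*.
So p* = 1 − e/c = 1 − 0.86/1.12 = 1 − 0.7679 = 0.2321.

0.232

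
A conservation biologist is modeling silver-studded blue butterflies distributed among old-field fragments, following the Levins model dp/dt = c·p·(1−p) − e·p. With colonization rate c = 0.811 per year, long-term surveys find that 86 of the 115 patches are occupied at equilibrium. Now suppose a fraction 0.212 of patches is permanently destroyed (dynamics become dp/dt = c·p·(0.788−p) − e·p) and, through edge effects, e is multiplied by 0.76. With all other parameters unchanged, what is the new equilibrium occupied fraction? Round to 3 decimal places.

Observed p* = 86/115 = 0.74783.
Balance c(1−p*) = e gives e = 0.811×(1 − 0.74783) = 0.20451.
New p* = 0.788 − e/c = 0.788 − 0.15543/0.81100 = 0.59635.

0.596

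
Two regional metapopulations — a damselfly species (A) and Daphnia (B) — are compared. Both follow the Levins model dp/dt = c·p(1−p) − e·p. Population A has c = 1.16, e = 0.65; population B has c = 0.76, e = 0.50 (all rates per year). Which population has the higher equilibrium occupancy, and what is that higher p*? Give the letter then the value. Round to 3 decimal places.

A: p*_A = 1 − 0.65/1.16 = 0.4397.
B: p*_B = 1 − 0.50/0.76 = 0.3421.
A is higher at 0.4397.

A, 0.440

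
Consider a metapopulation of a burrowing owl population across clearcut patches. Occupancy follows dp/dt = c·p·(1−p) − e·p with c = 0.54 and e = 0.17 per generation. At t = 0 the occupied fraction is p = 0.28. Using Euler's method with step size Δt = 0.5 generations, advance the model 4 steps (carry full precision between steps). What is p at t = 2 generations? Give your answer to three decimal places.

Update rule: p ← p + [c·p·(1−p) − e·p]·Δt with Δt = 0.5.
p: 0.28000 → 0.31063  (Δp = +0.03063)
p: 0.31063 → 0.34205  (Δp = +0.03141)
p: 0.34205 → 0.37374  (Δp = +0.03169)
p: 0.37374 → 0.40516  (Δp = +0.03143)

0.405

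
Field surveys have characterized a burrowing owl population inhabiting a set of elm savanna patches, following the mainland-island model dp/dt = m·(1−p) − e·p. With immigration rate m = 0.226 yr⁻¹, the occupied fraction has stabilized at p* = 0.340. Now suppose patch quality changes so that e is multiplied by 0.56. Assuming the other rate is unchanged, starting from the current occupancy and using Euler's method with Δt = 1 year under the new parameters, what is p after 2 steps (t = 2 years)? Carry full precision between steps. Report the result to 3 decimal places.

0.440

Balance m(1−p*) = e·p* gives e = m(1−p*)/p* = 0.226×0.66000/0.34000 = 0.43871.
Starting from p₀ = 0.34000; update p ← p + (dp/dt)·Δt with the new parameters.
p: 0.34000 → 0.40563  (Δp = +0.06563)
p: 0.40563 → 0.44030  (Δp = +0.03467)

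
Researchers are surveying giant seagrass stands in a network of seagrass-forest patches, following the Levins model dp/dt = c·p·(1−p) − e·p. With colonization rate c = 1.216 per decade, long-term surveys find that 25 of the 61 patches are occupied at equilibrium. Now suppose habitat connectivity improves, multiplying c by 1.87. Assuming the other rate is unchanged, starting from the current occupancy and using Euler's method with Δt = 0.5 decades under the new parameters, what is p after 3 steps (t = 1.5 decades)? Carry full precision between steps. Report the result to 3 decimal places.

0.668

Observed p* = 25/61 = 0.40984.
Balance c(1−p*) = e gives e = 1.216×(1 − 0.40984) = 0.71764.
Starting from p₀ = 0.40984; update p ← p + (dp/dt)·Δt with the new parameters.
t = 0.5: p = 0.40984 + (+0.12794) = 0.53778
t = 1: p = 0.53778 + (+0.08965) = 0.62743
t = 1.5: p = 0.62743 + (+0.04064) = 0.66807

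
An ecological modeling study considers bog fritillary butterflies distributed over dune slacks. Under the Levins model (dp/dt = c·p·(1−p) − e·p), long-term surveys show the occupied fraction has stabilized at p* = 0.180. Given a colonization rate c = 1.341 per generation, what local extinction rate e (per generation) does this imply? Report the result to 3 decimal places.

1.100

At equilibrium c(1−p*) = e.
e = 1.341 × (1 − 0.180) = 1.341 × 0.8200 = 1.0996.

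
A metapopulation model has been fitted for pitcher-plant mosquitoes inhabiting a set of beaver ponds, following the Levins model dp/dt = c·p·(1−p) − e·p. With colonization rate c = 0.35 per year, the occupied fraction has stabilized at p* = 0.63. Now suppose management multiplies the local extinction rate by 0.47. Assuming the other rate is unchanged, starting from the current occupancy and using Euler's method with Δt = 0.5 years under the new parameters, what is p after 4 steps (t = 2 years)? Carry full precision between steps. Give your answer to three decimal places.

0.706

Balance c(1−p*) = e gives e = 0.35×(1 − 0.63000) = 0.12950.
Starting from p₀ = 0.63000; update p ← p + (dp/dt)·Δt with the new parameters.
t = 0.5: p = 0.63000 + (+0.02162) = 0.65162
t = 1: p = 0.65162 + (+0.01990) = 0.67152
t = 1.5: p = 0.67152 + (+0.01817) = 0.68968
t = 2: p = 0.68968 + (+0.01646) = 0.70615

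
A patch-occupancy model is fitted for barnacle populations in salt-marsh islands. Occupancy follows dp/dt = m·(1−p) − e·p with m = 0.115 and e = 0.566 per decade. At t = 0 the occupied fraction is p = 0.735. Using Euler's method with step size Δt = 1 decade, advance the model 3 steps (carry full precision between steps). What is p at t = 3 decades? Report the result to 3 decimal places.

Update rule: p ← p + [m·(1−p) − e·p]·Δt with Δt = 1.
t = 1: p = 0.73500 + (-0.38553) = 0.34947
t = 2: p = 0.34947 + (-0.12299) = 0.22648
t = 3: p = 0.22648 + (-0.03923) = 0.18725

0.187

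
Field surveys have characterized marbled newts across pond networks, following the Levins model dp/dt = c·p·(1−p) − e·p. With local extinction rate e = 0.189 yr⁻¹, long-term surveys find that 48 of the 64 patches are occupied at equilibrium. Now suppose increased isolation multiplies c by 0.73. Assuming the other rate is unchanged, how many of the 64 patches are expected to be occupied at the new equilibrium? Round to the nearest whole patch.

42

Observed p* = 48/64 = 0.75000.
Balance c(1−p*) = e gives c = e/(1 − 0.75000) = 0.189/0.25000 = 0.75600.
New p* = 1 − e/c = 1 − 0.18900/0.55188 = 0.65753.
Expected occupied = 64 × 0.65753 = 42.08 ≈ 42.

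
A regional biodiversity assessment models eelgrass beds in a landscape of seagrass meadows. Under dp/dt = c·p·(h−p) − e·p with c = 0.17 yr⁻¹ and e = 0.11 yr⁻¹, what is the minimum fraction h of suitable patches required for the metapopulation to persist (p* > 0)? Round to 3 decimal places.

p* = h − e/c is positive only when h > e/c.
h_min = e/c = 0.11/0.17 = 0.6471.

0.647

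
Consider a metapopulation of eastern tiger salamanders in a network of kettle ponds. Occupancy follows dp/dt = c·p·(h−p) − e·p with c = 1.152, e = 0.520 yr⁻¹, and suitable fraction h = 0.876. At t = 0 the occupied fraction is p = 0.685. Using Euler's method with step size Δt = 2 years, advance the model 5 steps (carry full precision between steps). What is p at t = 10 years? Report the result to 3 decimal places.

0.425

Update rule: p ← p + [c·p·(h−p) − e·p]·Δt with Δt = 2.
p: 0.68500 → 0.27404  (Δp = -0.41096)
p: 0.27404 → 0.36911  (Δp = +0.09507)
p: 0.36911 → 0.41631  (Δp = +0.04720)
p: 0.41631 → 0.42427  (Δp = +0.00796)
p: 0.42427 → 0.42460  (Δp = +0.00033)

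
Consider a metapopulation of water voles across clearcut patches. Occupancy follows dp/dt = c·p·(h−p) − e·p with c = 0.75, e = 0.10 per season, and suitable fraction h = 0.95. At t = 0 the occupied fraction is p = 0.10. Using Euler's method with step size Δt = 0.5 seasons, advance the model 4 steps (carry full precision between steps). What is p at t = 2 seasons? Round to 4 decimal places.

0.2451

Update rule: p ← p + [c·p·(h−p) − e·p]·Δt with Δt = 0.5.
p: 0.10000 → 0.12688  (Δp = +0.02687)
p: 0.12688 → 0.15969  (Δp = +0.03282)
p: 0.15969 → 0.19904  (Δp = +0.03934)
p: 0.19904 → 0.24514  (Δp = +0.04610)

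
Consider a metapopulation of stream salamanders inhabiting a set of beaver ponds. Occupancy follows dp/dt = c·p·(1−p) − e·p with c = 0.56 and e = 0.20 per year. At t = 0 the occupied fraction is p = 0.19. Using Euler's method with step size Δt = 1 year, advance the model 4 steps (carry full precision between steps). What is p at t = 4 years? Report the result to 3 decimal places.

Update rule: p ← p + [c·p·(1−p) − e·p]·Δt with Δt = 1.
  1  |  dp/dt·Δt = +0.048184  |  p_1 = 0.238184
  2  |  dp/dt·Δt = +0.053977  |  p_2 = 0.292161
  3  |  dp/dt·Δt = +0.057377  |  p_3 = 0.349538
  4  |  dp/dt·Δt = +0.057415  |  p_4 = 0.406953

0.407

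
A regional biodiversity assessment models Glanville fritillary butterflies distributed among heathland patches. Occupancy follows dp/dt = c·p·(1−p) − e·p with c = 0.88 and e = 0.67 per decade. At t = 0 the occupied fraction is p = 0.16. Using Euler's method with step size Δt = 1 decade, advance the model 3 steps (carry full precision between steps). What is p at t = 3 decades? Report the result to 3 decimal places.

0.190

Update rule: p ← p + [c·p·(1−p) − e·p]·Δt with Δt = 1.
step 1: Δp = +0.01107, p = 0.17107
step 2: Δp = +0.01017, p = 0.18124
step 3: Δp = +0.00915, p = 0.19040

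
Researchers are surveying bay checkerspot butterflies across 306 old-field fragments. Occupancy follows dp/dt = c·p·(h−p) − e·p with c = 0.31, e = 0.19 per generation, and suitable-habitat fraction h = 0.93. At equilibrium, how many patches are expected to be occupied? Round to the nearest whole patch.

p* = h − e/c = 0.93 − 0.6129 = 0.3171.
Expected occupied patches = N × p* = 306 × 0.3171 = 97.03 ≈ 97.

97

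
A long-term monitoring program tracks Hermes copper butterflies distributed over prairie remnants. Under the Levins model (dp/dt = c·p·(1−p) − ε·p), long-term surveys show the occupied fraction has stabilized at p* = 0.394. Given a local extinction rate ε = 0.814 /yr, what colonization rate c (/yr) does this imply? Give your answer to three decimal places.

1.343

At equilibrium c(1−p*) = ε, so c = ε/(1−p*).
c = 0.814/(1 − 0.394) = 0.814/0.6060 = 1.3432.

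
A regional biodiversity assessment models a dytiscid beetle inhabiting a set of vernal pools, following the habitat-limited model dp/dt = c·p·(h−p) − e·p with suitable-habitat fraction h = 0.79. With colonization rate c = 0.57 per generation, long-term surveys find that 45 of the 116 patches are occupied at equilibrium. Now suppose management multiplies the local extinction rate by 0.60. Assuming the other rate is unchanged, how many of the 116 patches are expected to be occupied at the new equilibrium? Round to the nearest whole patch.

64

Observed p* = 45/116 = 0.38793.
Balance c(h−p*) = e gives e = 0.57×(0.79 − 0.38793) = 0.22918.
New p* = 0.79 − e/c = 0.79 − 0.13751/0.57000 = 0.54875.
Expected occupied = 116 × 0.54875 = 63.65 ≈ 64.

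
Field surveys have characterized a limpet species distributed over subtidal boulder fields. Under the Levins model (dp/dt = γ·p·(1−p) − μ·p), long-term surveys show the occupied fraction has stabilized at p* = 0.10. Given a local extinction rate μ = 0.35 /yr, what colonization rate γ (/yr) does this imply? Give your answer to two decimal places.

At equilibrium γ(1−p*) = μ, so γ = μ/(1−p*).
γ = 0.35/(1 − 0.10) = 0.35/0.9000 = 0.3889.

0.39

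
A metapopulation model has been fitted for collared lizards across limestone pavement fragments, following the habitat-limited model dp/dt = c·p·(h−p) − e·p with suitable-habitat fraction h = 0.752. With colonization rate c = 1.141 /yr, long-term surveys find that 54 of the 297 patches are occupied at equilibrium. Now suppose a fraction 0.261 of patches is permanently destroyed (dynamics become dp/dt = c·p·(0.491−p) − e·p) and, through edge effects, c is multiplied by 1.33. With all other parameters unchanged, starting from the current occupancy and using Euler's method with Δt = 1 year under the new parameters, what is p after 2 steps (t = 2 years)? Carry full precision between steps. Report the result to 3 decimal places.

0.129

Observed p* = 54/297 = 0.18182.
Balance c(h−p*) = e gives e = 1.141×(0.752 − 0.18182) = 0.65058.
Starting from p₀ = 0.18182; update p ← p + (dp/dt)·Δt with the new parameters.
p: 0.18182 → 0.14884  (Δp = -0.03298)
p: 0.14884 → 0.12929  (Δp = -0.01955)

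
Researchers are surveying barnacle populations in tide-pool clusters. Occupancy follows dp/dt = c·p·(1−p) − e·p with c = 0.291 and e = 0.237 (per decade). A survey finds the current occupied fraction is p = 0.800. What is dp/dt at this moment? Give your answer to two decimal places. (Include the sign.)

Colonization term: c·p·(1−p) = 0.291×0.800×0.2000 = 0.04656.
Extinction term: e·p = 0.18960.
dp/dt = 0.04656 − 0.18960 = -0.14304.

-0.14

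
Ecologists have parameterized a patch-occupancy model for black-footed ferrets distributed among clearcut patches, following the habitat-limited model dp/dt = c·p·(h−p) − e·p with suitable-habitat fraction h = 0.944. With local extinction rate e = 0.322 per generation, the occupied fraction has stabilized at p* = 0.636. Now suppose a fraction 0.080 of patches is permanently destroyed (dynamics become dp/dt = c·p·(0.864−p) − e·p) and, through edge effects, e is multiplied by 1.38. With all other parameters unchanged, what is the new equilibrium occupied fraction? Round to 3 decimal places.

0.439

Balance c(h−p*) = e gives c = e/(0.944 − 0.63600) = 0.322/0.30800 = 1.04545.
New p* = 0.864 − e/c = 0.864 − 0.44436/1.04545 = 0.43896.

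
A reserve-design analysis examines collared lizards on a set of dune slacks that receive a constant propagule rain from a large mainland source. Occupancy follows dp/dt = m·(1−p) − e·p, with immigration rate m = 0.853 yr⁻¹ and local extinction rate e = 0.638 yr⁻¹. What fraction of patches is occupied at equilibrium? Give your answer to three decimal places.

0.572

Setting dp/dt = 0: m − m·p* = e·p*, so m = (m+e)·p*.
p* = m/(m+e) = 0.853/(0.853+0.638) = 0.853/1.4910 = 0.5721.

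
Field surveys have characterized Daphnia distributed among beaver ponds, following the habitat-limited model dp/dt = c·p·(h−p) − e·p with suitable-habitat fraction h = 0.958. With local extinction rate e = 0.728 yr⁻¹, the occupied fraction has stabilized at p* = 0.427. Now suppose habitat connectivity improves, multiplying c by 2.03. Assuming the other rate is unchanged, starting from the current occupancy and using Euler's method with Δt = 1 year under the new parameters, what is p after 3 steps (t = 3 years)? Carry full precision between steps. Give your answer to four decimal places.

Balance c(h−p*) = e gives c = e/(0.958 − 0.42700) = 0.728/0.53100 = 1.37100.
Starting from p₀ = 0.42700; update p ← p + (dp/dt)·Δt with the new parameters.
step 1: Δp = +0.32018, p = 0.74718
step 2: Δp = -0.10555, p = 0.64163
step 3: Δp = +0.09785, p = 0.73948

0.7395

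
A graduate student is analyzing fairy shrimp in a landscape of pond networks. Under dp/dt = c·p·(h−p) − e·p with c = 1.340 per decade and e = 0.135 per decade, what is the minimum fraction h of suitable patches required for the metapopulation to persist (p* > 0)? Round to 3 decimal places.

0.101

p* = h − e/c is positive only when h > e/c.
h_min = e/c = 0.135/1.340 = 0.1007.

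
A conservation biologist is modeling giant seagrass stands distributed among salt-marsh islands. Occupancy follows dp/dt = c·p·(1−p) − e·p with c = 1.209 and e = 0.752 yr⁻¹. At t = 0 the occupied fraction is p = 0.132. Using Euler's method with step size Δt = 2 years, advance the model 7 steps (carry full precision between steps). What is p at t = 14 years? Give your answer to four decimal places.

0.3780

Update rule: p ← p + [c·p·(1−p) − e·p]·Δt with Δt = 2.
p: 0.13200 → 0.21052  (Δp = +0.07852)
p: 0.21052 → 0.29577  (Δp = +0.08525)
p: 0.29577 → 0.35458  (Δp = +0.05881)
p: 0.35458 → 0.37466  (Δp = +0.02008)
p: 0.37466 → 0.37768  (Δp = +0.00303)
p: 0.37768 → 0.37797  (Δp = +0.00029)
p: 0.37797 → 0.37800  (Δp = +0.00002)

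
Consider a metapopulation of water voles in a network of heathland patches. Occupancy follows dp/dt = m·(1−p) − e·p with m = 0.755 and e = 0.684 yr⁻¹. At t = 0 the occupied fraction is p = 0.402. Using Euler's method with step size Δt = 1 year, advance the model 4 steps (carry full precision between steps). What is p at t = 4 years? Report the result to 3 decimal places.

Update rule: p ← p + [m·(1−p) − e·p]·Δt with Δt = 1.
step 1: Δp = +0.17652, p = 0.57852
step 2: Δp = -0.07749, p = 0.50103
step 3: Δp = +0.03402, p = 0.53505
step 4: Δp = -0.01493, p = 0.52011

0.520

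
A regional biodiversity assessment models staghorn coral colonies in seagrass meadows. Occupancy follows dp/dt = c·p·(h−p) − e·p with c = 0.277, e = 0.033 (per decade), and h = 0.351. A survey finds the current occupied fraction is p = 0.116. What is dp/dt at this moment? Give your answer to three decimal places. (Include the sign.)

Colonization term: c·p·(h−p) = 0.277×0.116×0.2350 = 0.00755.
Extinction term: e·p = 0.00383.
dp/dt = 0.00755 − 0.00383 = 0.00372.

0.004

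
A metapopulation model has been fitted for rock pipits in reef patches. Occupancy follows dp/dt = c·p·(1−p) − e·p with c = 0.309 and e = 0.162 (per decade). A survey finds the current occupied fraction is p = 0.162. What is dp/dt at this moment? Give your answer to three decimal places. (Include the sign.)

Colonization term: c·p·(1−p) = 0.309×0.162×0.8380 = 0.04195.
Extinction term: e·p = 0.02624.
dp/dt = 0.04195 − 0.02624 = 0.01570.

0.016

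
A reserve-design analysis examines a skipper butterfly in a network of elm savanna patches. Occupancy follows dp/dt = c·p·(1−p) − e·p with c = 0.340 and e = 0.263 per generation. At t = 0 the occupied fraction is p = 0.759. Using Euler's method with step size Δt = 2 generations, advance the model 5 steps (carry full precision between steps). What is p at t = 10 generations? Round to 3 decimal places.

0.301

Update rule: p ← p + [c·p·(1−p) − e·p]·Δt with Δt = 2.
p: 0.75900 → 0.48415  (Δp = -0.27485)
p: 0.48415 → 0.39932  (Δp = -0.08483)
p: 0.39932 → 0.35238  (Δp = -0.04693)
p: 0.35238 → 0.32221  (Δp = -0.03017)
p: 0.32221 → 0.30123  (Δp = -0.02098)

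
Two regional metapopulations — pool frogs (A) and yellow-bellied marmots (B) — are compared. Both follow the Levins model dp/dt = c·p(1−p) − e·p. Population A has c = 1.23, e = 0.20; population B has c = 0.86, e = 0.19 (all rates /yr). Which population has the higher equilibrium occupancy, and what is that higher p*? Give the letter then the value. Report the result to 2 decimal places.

A, 0.84

A: p*_A = 1 − 0.20/1.23 = 0.8374.
B: p*_B = 1 − 0.19/0.86 = 0.7791.
A is higher at 0.8374.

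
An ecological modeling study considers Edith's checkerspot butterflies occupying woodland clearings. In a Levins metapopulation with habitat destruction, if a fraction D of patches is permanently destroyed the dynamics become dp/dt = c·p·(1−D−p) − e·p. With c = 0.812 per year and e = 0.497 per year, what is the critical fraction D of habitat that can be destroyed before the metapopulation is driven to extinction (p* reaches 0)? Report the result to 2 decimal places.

The nontrivial equilibrium is p* = (1−D) − e/c; extinction occurs when this hits zero.
So D_crit = 1 − e/c = 1 − 0.497/0.812 = 1 − 0.6121 = 0.3879.
Note this equals the original equilibrium occupancy — the Levins extinction-debt result.

0.39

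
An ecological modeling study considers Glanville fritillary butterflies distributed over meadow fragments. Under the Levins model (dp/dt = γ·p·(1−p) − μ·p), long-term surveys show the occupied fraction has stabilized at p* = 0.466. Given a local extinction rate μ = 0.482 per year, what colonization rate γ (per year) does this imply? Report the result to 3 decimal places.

0.903

At equilibrium γ(1−p*) = μ, so γ = μ/(1−p*).
γ = 0.482/(1 − 0.466) = 0.482/0.5340 = 0.9026.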